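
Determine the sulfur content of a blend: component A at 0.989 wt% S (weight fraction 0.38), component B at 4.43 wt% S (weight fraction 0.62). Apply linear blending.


Linear sulfur blending: S_blend = x1*S1 + x2*S2
Contribution 1: 0.38 * 0.989 = 0.37582 wt%
Contribution 2: 0.62 * 4.43 = 2.7466 wt%
S_blend = 0.37582 + 2.7466 = 3.12242

3.12242 wt%


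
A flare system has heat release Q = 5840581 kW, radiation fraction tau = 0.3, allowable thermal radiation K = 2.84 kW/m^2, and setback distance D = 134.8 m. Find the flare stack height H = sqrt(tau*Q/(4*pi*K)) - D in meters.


tau*Q/(4*pi*K) = 0.3 * 5840581 / (4 * pi * 2.84) = 49096.3
sqrt(49096.3) = 221.577
H = 221.577 - 134.8 = 86.78

86.78 m


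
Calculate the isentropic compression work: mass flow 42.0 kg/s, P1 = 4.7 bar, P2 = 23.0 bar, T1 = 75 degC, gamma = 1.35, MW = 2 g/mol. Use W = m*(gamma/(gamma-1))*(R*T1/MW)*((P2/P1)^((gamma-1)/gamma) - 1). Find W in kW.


Isentropic work: W = m*(gamma/(gamma-1))*(R*T1/MW)*((P2/P1)^((gamma-1)/gamma) - 1)
T1 = 75 + 273.15 = 348.15 K
Pressure ratio = 23.0 / 4.7 = 4.89362
Exponent = (1.35 - 1)/1.35 = 0.259259
(P2/P1)^exp - 1 = 4.89362^0.259259 - 1 = 0.50936
W = 42.0 * 1.35 / 0.35 * 8.314 * 348.15 / 2 * 0.50936 = 119400

119400 kW


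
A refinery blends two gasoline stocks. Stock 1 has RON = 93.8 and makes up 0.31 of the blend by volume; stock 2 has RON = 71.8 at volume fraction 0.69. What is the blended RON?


Linear blending: RON_blend = sum(vi * RONi)
Contribution 1: 0.31 * 93.8 = 29.078
Contribution 2: 0.69 * 71.8 = 49.542
RON_blend = 29.078 + 49.542 = 78.62

78.62


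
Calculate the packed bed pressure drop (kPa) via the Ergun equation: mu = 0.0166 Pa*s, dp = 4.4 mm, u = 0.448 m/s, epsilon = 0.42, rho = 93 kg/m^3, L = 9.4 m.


dp = 4.4 mm = 0.0044 m
Viscous term = 150*0.0166*0.448*(1-0.42)^2 / (0.0044^2*0.42^3) = 261626
Inertial term = 1.75*93*0.448^2*(1-0.42) / (0.0044*0.42^3) = 58117.2
dP/L = 261626 + 58117.2 = 319743 Pa/m
dP = 319743 * 9.4 / 1000 = 3006 kPa

3006 kPa


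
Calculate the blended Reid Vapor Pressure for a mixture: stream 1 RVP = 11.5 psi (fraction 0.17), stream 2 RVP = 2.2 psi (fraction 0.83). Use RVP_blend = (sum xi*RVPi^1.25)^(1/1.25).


Chevron index: RVP_blend = (sum xi*RVPi^1.25)^(1/1.25)
RVP^1.25 terms: 0.17 * 11.5^1.25 + 0.83 * 2.2^1.25 = 5.82401
RVP_blend = 5.82401^(1/1.25) = 4.094

4.094 psi


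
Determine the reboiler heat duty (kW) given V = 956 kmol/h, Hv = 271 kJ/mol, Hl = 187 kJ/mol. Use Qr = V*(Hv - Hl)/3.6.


Qr = 956 * (271 - 187) / 3.6 = 956 * 84 / 3.6 = 22310

22310 kW


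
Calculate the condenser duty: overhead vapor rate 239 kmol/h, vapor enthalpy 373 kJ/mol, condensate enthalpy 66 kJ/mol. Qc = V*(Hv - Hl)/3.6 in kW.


Qc = 239 * (373 - 66) / 3.6 = 239 * 307 / 3.6 = 20380

20380 kW


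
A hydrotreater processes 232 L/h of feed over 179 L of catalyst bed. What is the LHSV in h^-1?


LHSV = volumetric feed rate / catalyst volume
= 232 L/h / 179 L
= 1.296 h^-1

1.296 h^-1


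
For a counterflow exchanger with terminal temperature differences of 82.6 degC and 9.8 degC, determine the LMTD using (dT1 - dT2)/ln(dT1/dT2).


LMTD = (dT1 - dT2) / ln(dT1/dT2)
= (82.6 - 9.8) / ln(82.6 / 9.8) = 72.8 / 2.13163 = 34.15

34.15 degC


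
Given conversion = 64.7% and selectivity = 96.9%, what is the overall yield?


Overall yield = conversion (%) * selectivity (%) / 100
Conversion = 64.7%, Selectivity = 96.9%
Y = 64.7 * 96.9 / 100
= 62.6943 %

62.6943 %


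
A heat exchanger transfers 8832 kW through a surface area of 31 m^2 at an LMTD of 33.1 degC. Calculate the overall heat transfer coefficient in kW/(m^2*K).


From Q = U*A*LMTD, U = Q / (A * LMTD)
U = 8832 / (31 * 33.1) = 8832 / 1026.1 = 8.607

8.607 kW/(m^2*K)


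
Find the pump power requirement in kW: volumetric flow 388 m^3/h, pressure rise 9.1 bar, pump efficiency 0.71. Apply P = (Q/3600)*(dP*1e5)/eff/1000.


Q = 388 / 3600 = 0.107778 m^3/s
P = 0.107778 * (9.1 * 1e5) / 0.71 / 1000 = 138.1

138.1 kW


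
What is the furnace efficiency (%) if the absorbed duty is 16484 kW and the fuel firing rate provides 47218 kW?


Furnace efficiency = Q_absorbed / Q_fuel * 100
= 16484 / 47218 * 100 = 34.91

34.91 %


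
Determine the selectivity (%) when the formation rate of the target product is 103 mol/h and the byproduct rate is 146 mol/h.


Selectivity = desired / (desired + undesired) * 100
Total products = 103 + 146 = 249 mol/h
S = 103 / 249 * 100
= 0.4137 * 100
= 41.37 %

41.37 %


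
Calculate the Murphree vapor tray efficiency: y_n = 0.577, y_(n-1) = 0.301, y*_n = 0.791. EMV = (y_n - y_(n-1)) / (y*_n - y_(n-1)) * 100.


Murphree vapor efficiency: EMV = (y_n - y_(n-1)) / (y*_n - y_(n-1)) * 100
EMV = (0.577 - 0.301) / (0.791 - 0.301) * 100 = 0.276 / 0.49 * 100 = 56.33

56.33 %


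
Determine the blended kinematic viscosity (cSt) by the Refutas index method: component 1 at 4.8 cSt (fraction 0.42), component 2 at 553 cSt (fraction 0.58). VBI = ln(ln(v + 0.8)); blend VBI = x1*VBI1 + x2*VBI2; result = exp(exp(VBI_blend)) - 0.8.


Refutas method: VBN_i = 14.534*ln(ln(visc_i + 0.8)) + 10.975, blended linearly by mass fraction; since VBN is linear in VBI_i = ln(ln(visc_i + 0.8)) and the fractions sum to 1, blend VBI directly: visc = exp(exp(VBI_blend)) - 0.8
VBI_1 = ln(ln(4.8 + 0.8)) = 0.543931
VBI_2 = ln(ln(553 + 0.8)) = 1.84321
VBI_blend = 0.42 * 0.543931 + 0.58 * 1.84321 = 1.29751
visc_blend = exp(exp(1.29751)) - 0.8 = 38.07

38.07 cSt


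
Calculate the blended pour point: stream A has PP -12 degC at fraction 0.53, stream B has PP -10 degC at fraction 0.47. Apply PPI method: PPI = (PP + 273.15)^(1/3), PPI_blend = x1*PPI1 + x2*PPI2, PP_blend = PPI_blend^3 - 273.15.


PPI_1 = (-12 + 273.15)^(1/3) = 6.391901
PPI_2 = (-10 + 273.15)^(1/3) = 6.408176
PPI_blend = 0.53 * 6.391901 + 0.47 * 6.408176 = 6.39955
PP_blend = 6.39955^3 - 273.15 = 262.0887 - 273.15 = -11.06

-11.06 degC


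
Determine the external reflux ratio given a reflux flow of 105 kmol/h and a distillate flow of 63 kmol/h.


Reflux ratio definition: R = L / D (liquid returned / distillate withdrawn)
L = 105 kmol/h, D = 63 kmol/h
R = 105 / 63 = 1.667

1.667


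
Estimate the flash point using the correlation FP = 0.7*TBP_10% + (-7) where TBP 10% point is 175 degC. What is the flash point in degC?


FP = 0.7 * 175 + (-7) = 115.5

115.5 degC


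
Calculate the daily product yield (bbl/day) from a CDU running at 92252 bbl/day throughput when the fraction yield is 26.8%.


Crude throughput = 92252 bbl/day
Fraction yield = 26.8%
yield = throughput * fraction / 100
yield = 92252 * 26.8 / 100 = 24723.536

24723.536 bbl/day


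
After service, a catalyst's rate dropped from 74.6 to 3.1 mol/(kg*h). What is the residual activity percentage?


Activity (%) = (rate_used / rate_fresh) * 100
rate_used = 3.1, rate_fresh = 74.6
= (3.1 / 74.6) * 100
= 0.04155 * 100 = 4.155

4.155 %


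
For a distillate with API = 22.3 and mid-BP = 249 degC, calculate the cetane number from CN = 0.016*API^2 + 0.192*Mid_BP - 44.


CN = 0.016 * 22.3^2 + 0.192 * 249 - 44
CN = 7.95664 + 47.808 - 44 = 11.76464

11.76464


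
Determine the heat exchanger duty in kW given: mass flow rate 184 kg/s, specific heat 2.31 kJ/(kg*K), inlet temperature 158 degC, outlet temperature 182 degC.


Q = m_dot * cp * delta_T
delta_T = 182 - 158 = 24 K
Q = 184 * 2.31 * 24
= 425.04 * 24
= 10200.96 kW

10200.96 kW


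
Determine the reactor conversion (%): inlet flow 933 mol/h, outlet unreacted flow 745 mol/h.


X = (F_in - F_out) / F_in * 100
Moles reacted = 933 - 745 = 188
X = 188 / 933 * 100
= 0.2015 * 100
= 20.15 %

20.15 %


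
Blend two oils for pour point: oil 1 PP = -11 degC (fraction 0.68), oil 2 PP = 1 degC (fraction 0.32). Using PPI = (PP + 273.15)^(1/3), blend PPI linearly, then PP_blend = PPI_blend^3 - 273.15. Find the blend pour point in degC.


PPI_1 = (-11 + 273.15)^(1/3) = 6.400049
PPI_2 = (1 + 273.15)^(1/3) = 6.49625
PPI_blend = 0.68 * 6.400049 + 0.32 * 6.49625 = 6.430833
PP_blend = 6.430833^3 - 273.15 = 265.951 - 273.15 = -7.2

-7.2 degC


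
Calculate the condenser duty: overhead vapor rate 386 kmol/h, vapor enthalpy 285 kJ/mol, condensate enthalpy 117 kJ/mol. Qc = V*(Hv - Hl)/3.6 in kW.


Qc = 386 * (285 - 117) / 3.6 = 386 * 168 / 3.6 = 18010

18010 kW


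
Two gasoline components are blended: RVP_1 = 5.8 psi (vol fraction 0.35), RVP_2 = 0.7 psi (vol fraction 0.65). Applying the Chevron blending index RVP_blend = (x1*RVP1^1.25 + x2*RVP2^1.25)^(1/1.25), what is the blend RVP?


Chevron index: RVP_blend = (sum xi*RVPi^1.25)^(1/1.25)
RVP^1.25 terms: 0.35 * 5.8^1.25 + 0.65 * 0.7^1.25 = 3.56649
RVP_blend = 3.56649^(1/1.25) = 2.766

2.766 psi


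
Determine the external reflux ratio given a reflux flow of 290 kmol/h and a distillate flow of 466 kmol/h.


Reflux ratio definition: R = L / D (liquid returned / distillate withdrawn)
L = 290 kmol/h, D = 466 kmol/h
R = 290 / 466 = 0.6223

0.6223


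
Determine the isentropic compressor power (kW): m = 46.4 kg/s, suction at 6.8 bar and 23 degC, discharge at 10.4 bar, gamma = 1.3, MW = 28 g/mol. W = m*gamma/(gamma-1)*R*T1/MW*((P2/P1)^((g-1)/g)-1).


Isentropic work: W = m*(gamma/(gamma-1))*(R*T1/MW)*((P2/P1)^((gamma-1)/gamma) - 1)
T1 = 23 + 273.15 = 296.15 K
Pressure ratio = 10.4 / 6.8 = 1.52941
Exponent = (1.3 - 1)/1.3 = 0.230769
(P2/P1)^exp - 1 = 1.52941^0.230769 - 1 = 0.103017
W = 46.4 * 1.3 / 0.3 * 8.314 * 296.15 / 28 * 0.103017 = 1821

1821 kW


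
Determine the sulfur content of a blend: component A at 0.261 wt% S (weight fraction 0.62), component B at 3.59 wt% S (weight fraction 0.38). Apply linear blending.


Linear sulfur blending: S_blend = x1*S1 + x2*S2
Contribution 1: 0.62 * 0.261 = 0.16182 wt%
Contribution 2: 0.38 * 3.59 = 1.3642 wt%
S_blend = 0.16182 + 1.3642 = 1.52602

1.52602 wt%


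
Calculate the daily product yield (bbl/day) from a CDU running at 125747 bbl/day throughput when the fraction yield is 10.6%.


Crude throughput = 125747 bbl/day
Fraction yield = 10.6%
yield = throughput * fraction / 100
yield = 125747 * 10.6 / 100 = 13329.182

13329.182 bbl/day


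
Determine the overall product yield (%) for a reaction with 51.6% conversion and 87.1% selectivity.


Overall yield = conversion (%) * selectivity (%) / 100
Conversion = 51.6%, Selectivity = 87.1%
Y = 51.6 * 87.1 / 100
= 44.9436 %

44.9436 %


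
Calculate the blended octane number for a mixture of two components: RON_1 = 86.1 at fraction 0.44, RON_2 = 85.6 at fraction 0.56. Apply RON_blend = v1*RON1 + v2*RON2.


Linear blending: RON_blend = sum(vi * RONi)
Contribution 1: 0.44 * 86.1 = 37.884
Contribution 2: 0.56 * 85.6 = 47.936
RON_blend = 37.884 + 47.936 = 85.82

85.82


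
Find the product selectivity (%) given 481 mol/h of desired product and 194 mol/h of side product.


Selectivity = desired / (desired + undesired) * 100
Total products = 481 + 194 = 675 mol/h
S = 481 / 675 * 100
= 0.7126 * 100
= 71.26 %

71.26 %


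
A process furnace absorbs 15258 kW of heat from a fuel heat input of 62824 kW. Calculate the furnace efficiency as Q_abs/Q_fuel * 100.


Furnace efficiency = Q_absorbed / Q_fuel * 100
= 15258 / 62824 * 100 = 24.29

24.29 %


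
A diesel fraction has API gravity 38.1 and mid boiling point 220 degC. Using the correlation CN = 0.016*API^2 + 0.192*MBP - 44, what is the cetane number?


CN = 0.016 * 38.1^2 + 0.192 * 220 - 44
CN = 23.22576 + 42.24 - 44 = 21.46576

21.46576


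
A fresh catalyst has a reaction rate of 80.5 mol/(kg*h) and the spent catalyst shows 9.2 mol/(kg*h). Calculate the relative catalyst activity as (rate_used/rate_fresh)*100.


Activity (%) = (rate_used / rate_fresh) * 100
rate_used = 9.2, rate_fresh = 80.5
= (9.2 / 80.5) * 100
= 0.1143 * 100 = 11.43

11.43 %


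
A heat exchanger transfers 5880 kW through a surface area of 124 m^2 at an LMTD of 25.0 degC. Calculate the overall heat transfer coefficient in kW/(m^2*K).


From Q = U*A*LMTD, U = Q / (A * LMTD)
U = 5880 / (124 * 25.0) = 5880 / 3100 = 1.897

1.897 kW/(m^2*K)


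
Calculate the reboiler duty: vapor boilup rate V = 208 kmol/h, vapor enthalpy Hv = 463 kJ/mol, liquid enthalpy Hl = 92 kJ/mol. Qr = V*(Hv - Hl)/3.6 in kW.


Qr = 208 * (463 - 92) / 3.6 = 208 * 371 / 3.6 = 21440

21440 kW


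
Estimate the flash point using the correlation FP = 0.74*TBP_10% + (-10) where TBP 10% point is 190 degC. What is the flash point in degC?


FP = 0.74 * 190 + (-10) = 130.6

130.6 degC


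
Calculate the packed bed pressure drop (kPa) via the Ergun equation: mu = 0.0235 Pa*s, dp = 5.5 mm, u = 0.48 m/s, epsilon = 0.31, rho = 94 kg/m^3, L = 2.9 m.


dp = 5.5 mm = 0.0055 m
Viscous term = 150*0.0235*0.48*(1-0.31)^2 / (0.0055^2*0.31^3) = 893898
Inertial term = 1.75*94*0.48^2*(1-0.31) / (0.0055*0.31^3) = 159606
dP/L = 893898 + 159606 = 1053500 Pa/m
dP = 1053500 * 2.9 / 1000 = 3055 kPa

3055 kPa


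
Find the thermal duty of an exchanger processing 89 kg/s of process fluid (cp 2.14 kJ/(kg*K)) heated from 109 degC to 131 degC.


Q = m_dot * cp * delta_T
delta_T = 131 - 109 = 22 K
Q = 89 * 2.14 * 22
= 190.46 * 22
= 4190.12 kW

4190.12 kW


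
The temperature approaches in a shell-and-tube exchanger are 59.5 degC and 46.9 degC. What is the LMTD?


LMTD = (dT1 - dT2) / ln(dT1/dT2)
= (59.5 - 46.9) / ln(59.5 / 46.9) = 12.6 / 0.237959 = 52.95

52.95 degC


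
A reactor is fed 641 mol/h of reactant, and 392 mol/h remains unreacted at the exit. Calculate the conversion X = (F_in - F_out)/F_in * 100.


X = (F_in - F_out) / F_in * 100
Moles reacted = 641 - 392 = 249
X = 249 / 641 * 100
= 0.3885 * 100
= 38.85 %

38.85 %


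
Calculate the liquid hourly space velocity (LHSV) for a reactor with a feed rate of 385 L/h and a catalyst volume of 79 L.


LHSV = volumetric feed rate / catalyst volume
= 385 L/h / 79 L
= 4.873 h^-1

4.873 h^-1


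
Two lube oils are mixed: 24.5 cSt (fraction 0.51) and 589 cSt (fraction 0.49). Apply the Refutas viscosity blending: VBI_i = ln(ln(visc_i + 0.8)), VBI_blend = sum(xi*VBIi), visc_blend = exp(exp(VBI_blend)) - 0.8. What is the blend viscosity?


Refutas method: VBN_i = 14.534*ln(ln(visc_i + 0.8)) + 10.975, blended linearly by mass fraction; since VBN is linear in VBI_i = ln(ln(visc_i + 0.8)) and the fractions sum to 1, blend VBI directly: visc = exp(exp(VBI_blend)) - 0.8
VBI_1 = ln(ln(24.5 + 0.8)) = 1.17273
VBI_2 = ln(ln(589 + 0.8)) = 1.85313
VBI_blend = 0.51 * 1.17273 + 0.49 * 1.85313 = 1.50613
visc_blend = exp(exp(1.50613)) - 0.8 = 90.05

90.05 cSt


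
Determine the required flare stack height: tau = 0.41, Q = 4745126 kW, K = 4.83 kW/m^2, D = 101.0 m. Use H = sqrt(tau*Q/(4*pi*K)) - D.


tau*Q/(4*pi*K) = 0.41 * 4745126 / (4 * pi * 4.83) = 32053.4
sqrt(32053.4) = 179.035
H = 179.035 - 101.0 = 78.03

78.03 m


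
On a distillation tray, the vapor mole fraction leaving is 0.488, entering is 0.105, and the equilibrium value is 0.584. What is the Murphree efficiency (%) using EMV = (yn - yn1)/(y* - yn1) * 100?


Murphree vapor efficiency: EMV = (y_n - y_(n-1)) / (y*_n - y_(n-1)) * 100
EMV = (0.488 - 0.105) / (0.584 - 0.105) * 100 = 0.383 / 0.479 * 100 = 79.96

79.96 %


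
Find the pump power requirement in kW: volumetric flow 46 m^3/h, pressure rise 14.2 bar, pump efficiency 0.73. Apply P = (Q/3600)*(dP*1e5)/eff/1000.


Q = 46 / 3600 = 0.0127778 m^3/s
P = 0.0127778 * (14.2 * 1e5) / 0.73 / 1000 = 24.86

24.86 kW


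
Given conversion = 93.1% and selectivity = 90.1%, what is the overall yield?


Overall yield = conversion (%) * selectivity (%) / 100
Conversion = 93.1%, Selectivity = 90.1%
Y = 93.1 * 90.1 / 100
= 83.8831 %

83.8831 %


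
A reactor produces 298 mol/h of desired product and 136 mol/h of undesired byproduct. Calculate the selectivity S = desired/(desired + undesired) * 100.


Selectivity = desired / (desired + undesired) * 100
Total products = 298 + 136 = 434 mol/h
S = 298 / 434 * 100
= 0.6866 * 100
= 68.66 %

68.66 %


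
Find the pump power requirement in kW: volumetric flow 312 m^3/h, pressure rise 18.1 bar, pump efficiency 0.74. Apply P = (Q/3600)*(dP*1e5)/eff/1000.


Q = 312 / 3600 = 0.0866667 m^3/s
P = 0.0866667 * (18.1 * 1e5) / 0.74 / 1000 = 212.0

212.0 kW


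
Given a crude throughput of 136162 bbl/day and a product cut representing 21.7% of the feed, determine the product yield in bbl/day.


Crude throughput = 136162 bbl/day
Fraction yield = 21.7%
yield = throughput * fraction / 100
yield = 136162 * 21.7 / 100 = 29547.154

29547.154 bbl/day


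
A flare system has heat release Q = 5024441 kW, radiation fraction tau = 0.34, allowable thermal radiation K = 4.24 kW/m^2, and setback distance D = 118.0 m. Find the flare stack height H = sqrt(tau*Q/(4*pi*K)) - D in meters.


tau*Q/(4*pi*K) = 0.34 * 5024441 / (4 * pi * 4.24) = 32062
sqrt(32062) = 179.059
H = 179.059 - 118.0 = 61.06

61.06 m


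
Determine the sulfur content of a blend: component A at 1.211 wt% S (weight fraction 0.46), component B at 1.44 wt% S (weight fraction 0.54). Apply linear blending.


Linear sulfur blending: S_blend = x1*S1 + x2*S2
Contribution 1: 0.46 * 1.211 = 0.55706 wt%
Contribution 2: 0.54 * 1.44 = 0.7776 wt%
S_blend = 0.55706 + 0.7776 = 1.33466

1.33466 wt%


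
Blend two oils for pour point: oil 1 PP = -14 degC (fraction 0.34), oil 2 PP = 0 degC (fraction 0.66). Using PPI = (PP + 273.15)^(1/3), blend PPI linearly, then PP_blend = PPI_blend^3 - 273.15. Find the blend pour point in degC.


PPI_1 = (-14 + 273.15)^(1/3) = 6.375541
PPI_2 = (0 + 273.15)^(1/3) = 6.488342
PPI_blend = 0.34 * 6.375541 + 0.66 * 6.488342 = 6.44999
PP_blend = 6.44999^3 - 273.15 = 268.3349 - 273.15 = -4.82

-4.82 degC


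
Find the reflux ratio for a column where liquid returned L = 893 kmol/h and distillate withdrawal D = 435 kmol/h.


Reflux ratio definition: R = L / D (liquid returned / distillate withdrawn)
L = 893 kmol/h, D = 435 kmol/h
R = 893 / 435 = 2.053

2.053


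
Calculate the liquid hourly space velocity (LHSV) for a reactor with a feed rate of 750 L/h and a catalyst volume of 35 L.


LHSV = volumetric feed rate / catalyst volume
= 750 L/h / 35 L
= 21.43 h^-1

21.43 h^-1


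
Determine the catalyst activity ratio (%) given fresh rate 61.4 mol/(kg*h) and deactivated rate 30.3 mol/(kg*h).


Activity (%) = (rate_used / rate_fresh) * 100
rate_used = 30.3, rate_fresh = 61.4
= (30.3 / 61.4) * 100
= 0.4935 * 100 = 49.35

49.35 %


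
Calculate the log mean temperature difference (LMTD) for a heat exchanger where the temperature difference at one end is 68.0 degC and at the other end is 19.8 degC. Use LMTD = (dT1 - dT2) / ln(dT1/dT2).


LMTD = (dT1 - dT2) / ln(dT1/dT2)
= (68.0 - 19.8) / ln(68.0 / 19.8) = 48.2 / 1.23383 = 39.07

39.07 degC


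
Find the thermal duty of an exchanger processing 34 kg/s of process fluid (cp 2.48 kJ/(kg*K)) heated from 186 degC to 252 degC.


Q = m_dot * cp * delta_T
delta_T = 252 - 186 = 66 K
Q = 34 * 2.48 * 66
= 84.32 * 66
= 5565.12 kW

5565.12 kW


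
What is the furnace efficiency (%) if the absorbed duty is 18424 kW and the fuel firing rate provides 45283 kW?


Furnace efficiency = Q_absorbed / Q_fuel * 100
= 18424 / 45283 * 100 = 40.69

40.69 %


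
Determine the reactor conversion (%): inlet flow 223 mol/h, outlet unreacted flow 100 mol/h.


X = (F_in - F_out) / F_in * 100
Moles reacted = 223 - 100 = 123
X = 123 / 223 * 100
= 0.5516 * 100
= 55.16 %

55.16 %


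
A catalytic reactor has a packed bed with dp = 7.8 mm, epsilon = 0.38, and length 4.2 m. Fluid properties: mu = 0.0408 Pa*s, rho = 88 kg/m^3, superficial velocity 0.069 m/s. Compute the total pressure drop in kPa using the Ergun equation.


dp = 7.8 mm = 0.0078 m
Viscous term = 150*0.0408*0.069*(1-0.38)^2 / (0.0078^2*0.38^3) = 48623.2
Inertial term = 1.75*88*0.069^2*(1-0.38) / (0.0078*0.38^3) = 1062.1
dP/L = 48623.2 + 1062.1 = 49685.3 Pa/m
dP = 49685.3 * 4.2 / 1000 = 208.7 kPa

208.7 kPa


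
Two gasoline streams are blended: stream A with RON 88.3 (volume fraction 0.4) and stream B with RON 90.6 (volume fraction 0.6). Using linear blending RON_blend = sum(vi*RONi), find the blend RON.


Linear blending: RON_blend = sum(vi * RONi)
Contribution 1: 0.4 * 88.3 = 35.32
Contribution 2: 0.6 * 90.6 = 54.36
RON_blend = 35.32 + 54.36 = 89.68

89.68


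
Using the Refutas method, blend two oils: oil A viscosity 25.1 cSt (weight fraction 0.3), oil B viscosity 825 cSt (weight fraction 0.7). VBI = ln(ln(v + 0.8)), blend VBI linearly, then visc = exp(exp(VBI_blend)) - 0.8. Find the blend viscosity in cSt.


Refutas method: VBN_i = 14.534*ln(ln(visc_i + 0.8)) + 10.975, blended linearly by mass fraction; since VBN is linear in VBI_i = ln(ln(visc_i + 0.8)) and the fractions sum to 1, blend VBI directly: visc = exp(exp(VBI_blend)) - 0.8
VBI_1 = ln(ln(25.1 + 0.8)) = 1.17996
VBI_2 = ln(ln(825 + 0.8)) = 1.90455
VBI_blend = 0.3 * 1.17996 + 0.7 * 1.90455 = 1.68717
visc_blend = exp(exp(1.68717)) - 0.8 = 221.5

221.5 cSt


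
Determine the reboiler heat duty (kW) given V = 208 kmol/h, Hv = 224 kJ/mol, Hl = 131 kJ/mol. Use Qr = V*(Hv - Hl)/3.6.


Qr = 208 * (224 - 131) / 3.6 = 208 * 93 / 3.6 = 5373

5373 kW


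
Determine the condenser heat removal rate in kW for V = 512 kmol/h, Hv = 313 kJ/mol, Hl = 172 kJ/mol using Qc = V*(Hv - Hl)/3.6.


Qc = 512 * (313 - 172) / 3.6 = 512 * 141 / 3.6 = 20050

20050 kW


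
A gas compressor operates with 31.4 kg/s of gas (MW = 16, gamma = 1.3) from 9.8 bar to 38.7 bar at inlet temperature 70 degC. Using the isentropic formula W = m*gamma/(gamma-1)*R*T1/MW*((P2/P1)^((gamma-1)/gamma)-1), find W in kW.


Isentropic work: W = m*(gamma/(gamma-1))*(R*T1/MW)*((P2/P1)^((gamma-1)/gamma) - 1)
T1 = 70 + 273.15 = 343.15 K
Pressure ratio = 38.7 / 9.8 = 3.94898
Exponent = (1.3 - 1)/1.3 = 0.230769
(P2/P1)^exp - 1 = 3.94898^0.230769 - 1 = 0.372936
W = 31.4 * 1.3 / 0.3 * 8.314 * 343.15 / 16 * 0.372936 = 9048

9048 kW


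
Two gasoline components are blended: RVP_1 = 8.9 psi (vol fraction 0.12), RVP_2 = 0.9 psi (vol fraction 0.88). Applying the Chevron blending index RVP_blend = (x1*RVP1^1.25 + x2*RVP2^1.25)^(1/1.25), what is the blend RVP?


Chevron index: RVP_blend = (sum xi*RVPi^1.25)^(1/1.25)
RVP^1.25 terms: 0.12 * 8.9^1.25 + 0.88 * 0.9^1.25 = 2.61608
RVP_blend = 2.61608^(1/1.25) = 2.158

2.158 psi


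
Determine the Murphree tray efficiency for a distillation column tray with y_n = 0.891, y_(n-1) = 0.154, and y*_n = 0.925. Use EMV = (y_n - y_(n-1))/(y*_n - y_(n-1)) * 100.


Murphree vapor efficiency: EMV = (y_n - y_(n-1)) / (y*_n - y_(n-1)) * 100
EMV = (0.891 - 0.154) / (0.925 - 0.154) * 100 = 0.737 / 0.771 * 100 = 95.59

95.59 %


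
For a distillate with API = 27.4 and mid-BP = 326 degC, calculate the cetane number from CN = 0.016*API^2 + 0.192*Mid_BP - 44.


CN = 0.016 * 27.4^2 + 0.192 * 326 - 44
CN = 12.01216 + 62.592 - 44 = 30.60416

30.60416


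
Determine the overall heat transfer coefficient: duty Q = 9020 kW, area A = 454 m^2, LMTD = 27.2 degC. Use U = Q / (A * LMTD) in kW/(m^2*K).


From Q = U*A*LMTD, U = Q / (A * LMTD)
U = 9020 / (454 * 27.2) = 9020 / 12348.8 = 0.7304

0.7304 kW/(m^2*K)


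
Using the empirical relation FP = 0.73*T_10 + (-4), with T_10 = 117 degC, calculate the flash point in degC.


FP = 0.73 * 117 + (-4) = 81.41

81.41 degC


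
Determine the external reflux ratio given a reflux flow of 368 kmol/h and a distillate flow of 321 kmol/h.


Reflux ratio definition: R = L / D (liquid returned / distillate withdrawn)
L = 368 kmol/h, D = 321 kmol/h
R = 368 / 321 = 1.146

1.146


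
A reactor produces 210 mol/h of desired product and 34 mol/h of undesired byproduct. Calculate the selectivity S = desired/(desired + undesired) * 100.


Selectivity = desired / (desired + undesired) * 100
Total products = 210 + 34 = 244 mol/h
S = 210 / 244 * 100
= 0.8607 * 100
= 86.07 %

86.07 %


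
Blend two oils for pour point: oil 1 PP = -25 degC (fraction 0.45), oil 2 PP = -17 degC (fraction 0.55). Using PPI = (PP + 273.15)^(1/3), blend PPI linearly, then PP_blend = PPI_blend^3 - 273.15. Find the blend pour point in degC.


PPI_1 = (-25 + 273.15)^(1/3) = 6.284028
PPI_2 = (-17 + 273.15)^(1/3) = 6.350844
PPI_blend = 0.45 * 6.284028 + 0.55 * 6.350844 = 6.320777
PP_blend = 6.320777^3 - 273.15 = 252.5291 - 273.15 = -20.62

-20.62 degC


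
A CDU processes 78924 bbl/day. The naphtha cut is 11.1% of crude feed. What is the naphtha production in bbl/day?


Crude throughput = 78924 bbl/day
Fraction yield = 11.1%
yield = throughput * fraction / 100
yield = 78924 * 11.1 / 100 = 8760.564

8760.564 bbl/day


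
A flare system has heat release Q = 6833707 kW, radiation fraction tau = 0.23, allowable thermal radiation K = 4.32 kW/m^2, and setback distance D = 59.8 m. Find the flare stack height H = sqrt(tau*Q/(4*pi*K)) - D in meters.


tau*Q/(4*pi*K) = 0.23 * 6833707 / (4 * pi * 4.32) = 28952.8
sqrt(28952.8) = 170.155
H = 170.155 - 59.8 = 110.4

110.4 m


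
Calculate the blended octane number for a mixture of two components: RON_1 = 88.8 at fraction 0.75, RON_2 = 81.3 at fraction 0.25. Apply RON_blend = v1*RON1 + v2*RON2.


Linear blending: RON_blend = sum(vi * RONi)
Contribution 1: 0.75 * 88.8 = 66.6
Contribution 2: 0.25 * 81.3 = 20.325
RON_blend = 66.6 + 20.325 = 86.925

86.925


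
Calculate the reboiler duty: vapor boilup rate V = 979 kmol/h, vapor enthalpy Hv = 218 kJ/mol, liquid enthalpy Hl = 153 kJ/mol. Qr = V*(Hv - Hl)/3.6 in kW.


Qr = 979 * (218 - 153) / 3.6 = 979 * 65 / 3.6 = 17680

17680 kW


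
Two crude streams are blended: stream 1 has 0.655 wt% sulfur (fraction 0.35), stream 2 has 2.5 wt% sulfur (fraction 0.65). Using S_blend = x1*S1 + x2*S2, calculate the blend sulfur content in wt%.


Linear sulfur blending: S_blend = x1*S1 + x2*S2
Contribution 1: 0.35 * 0.655 = 0.22925 wt%
Contribution 2: 0.65 * 2.5 = 1.625 wt%
S_blend = 0.22925 + 1.625 = 1.85425

1.85425 wt%


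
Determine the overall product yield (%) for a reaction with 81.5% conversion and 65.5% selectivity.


Overall yield = conversion (%) * selectivity (%) / 100
Conversion = 81.5%, Selectivity = 65.5%
Y = 81.5 * 65.5 / 100
= 53.3825 %

53.3825 %


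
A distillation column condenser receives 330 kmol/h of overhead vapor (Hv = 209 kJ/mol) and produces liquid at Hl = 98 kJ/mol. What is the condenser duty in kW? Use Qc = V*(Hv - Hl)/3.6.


Qc = 330 * (209 - 98) / 3.6 = 330 * 111 / 3.6 = 10180

10180 kW


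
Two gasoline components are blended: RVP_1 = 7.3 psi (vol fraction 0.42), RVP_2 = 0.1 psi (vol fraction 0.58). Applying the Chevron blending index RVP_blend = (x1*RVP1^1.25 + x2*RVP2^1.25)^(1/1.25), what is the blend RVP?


Chevron index: RVP_blend = (sum xi*RVPi^1.25)^(1/1.25)
RVP^1.25 terms: 0.42 * 7.3^1.25 + 0.58 * 0.1^1.25 = 5.07229
RVP_blend = 5.07229^(1/1.25) = 3.666

3.666 psi


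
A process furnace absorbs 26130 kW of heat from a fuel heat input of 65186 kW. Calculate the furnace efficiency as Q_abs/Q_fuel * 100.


Furnace efficiency = Q_absorbed / Q_fuel * 100
= 26130 / 65186 * 100 = 40.09

40.09 %


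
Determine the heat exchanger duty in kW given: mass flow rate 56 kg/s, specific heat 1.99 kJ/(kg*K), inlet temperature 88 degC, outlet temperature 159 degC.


Q = m_dot * cp * delta_T
delta_T = 159 - 88 = 71 K
Q = 56 * 1.99 * 71
= 111.44 * 71
= 7912.24 kW

7912.24 kW


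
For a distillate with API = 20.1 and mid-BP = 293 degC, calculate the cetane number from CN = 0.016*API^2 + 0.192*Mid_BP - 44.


CN = 0.016 * 20.1^2 + 0.192 * 293 - 44
CN = 6.46416 + 56.256 - 44 = 18.72016

18.72016


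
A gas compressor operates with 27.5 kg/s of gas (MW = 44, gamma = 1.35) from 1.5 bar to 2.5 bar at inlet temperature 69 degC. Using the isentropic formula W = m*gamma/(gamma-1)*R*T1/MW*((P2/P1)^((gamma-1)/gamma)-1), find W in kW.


Isentropic work: W = m*(gamma/(gamma-1))*(R*T1/MW)*((P2/P1)^((gamma-1)/gamma) - 1)
T1 = 69 + 273.15 = 342.15 K
Pressure ratio = 2.5 / 1.5 = 1.66667
Exponent = (1.35 - 1)/1.35 = 0.259259
(P2/P1)^exp - 1 = 1.66667^0.259259 - 1 = 0.141607
W = 27.5 * 1.35 / 0.35 * 8.314 * 342.15 / 44 * 0.141607 = 971.1

971.1 kW


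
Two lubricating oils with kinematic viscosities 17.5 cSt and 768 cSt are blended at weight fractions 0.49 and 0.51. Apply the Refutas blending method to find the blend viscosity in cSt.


Refutas method: VBN_i = 14.534*ln(ln(visc_i + 0.8)) + 10.975, blended linearly by mass fraction; since VBN is linear in VBI_i = ln(ln(visc_i + 0.8)) and the fractions sum to 1, blend VBI directly: visc = exp(exp(VBI_blend)) - 0.8
VBI_1 = ln(ln(17.5 + 0.8)) = 1.06709
VBI_2 = ln(ln(768 + 0.8)) = 1.89384
VBI_blend = 0.49 * 1.06709 + 0.51 * 1.89384 = 1.48873
visc_blend = exp(exp(1.48873)) - 0.8 = 83.25

83.25 cSt


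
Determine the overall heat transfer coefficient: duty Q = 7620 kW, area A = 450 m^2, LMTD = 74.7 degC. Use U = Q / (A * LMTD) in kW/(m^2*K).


From Q = U*A*LMTD, U = Q / (A * LMTD)
U = 7620 / (450 * 74.7) = 7620 / 33615 = 0.2267

0.2267 kW/(m^2*K)


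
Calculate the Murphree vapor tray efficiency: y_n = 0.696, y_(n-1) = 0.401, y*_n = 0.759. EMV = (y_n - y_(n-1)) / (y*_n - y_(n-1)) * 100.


Murphree vapor efficiency: EMV = (y_n - y_(n-1)) / (y*_n - y_(n-1)) * 100
EMV = (0.696 - 0.401) / (0.759 - 0.401) * 100 = 0.295 / 0.358 * 100 = 82.40

82.40 %


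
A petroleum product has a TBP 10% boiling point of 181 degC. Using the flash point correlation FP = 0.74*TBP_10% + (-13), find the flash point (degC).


FP = 0.74 * 181 + (-13) = 120.94

120.94 degC


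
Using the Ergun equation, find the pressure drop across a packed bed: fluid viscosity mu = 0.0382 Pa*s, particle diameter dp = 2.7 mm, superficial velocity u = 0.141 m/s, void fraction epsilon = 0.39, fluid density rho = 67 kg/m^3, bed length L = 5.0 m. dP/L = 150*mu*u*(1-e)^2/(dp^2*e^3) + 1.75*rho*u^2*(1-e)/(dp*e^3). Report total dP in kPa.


dp = 2.7 mm = 0.0027 m
Viscous term = 150*0.0382*0.141*(1-0.39)^2 / (0.0027^2*0.39^3) = 695204
Inertial term = 1.75*67*0.141^2*(1-0.39) / (0.0027*0.39^3) = 8878.17
dP/L = 695204 + 8878.17 = 704082 Pa/m
dP = 704082 * 5.0 / 1000 = 3520 kPa

3520 kPa


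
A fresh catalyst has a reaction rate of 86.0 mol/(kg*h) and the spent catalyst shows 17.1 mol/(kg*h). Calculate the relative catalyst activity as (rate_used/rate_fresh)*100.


Activity (%) = (rate_used / rate_fresh) * 100
rate_used = 17.1, rate_fresh = 86.0
= (17.1 / 86.0) * 100
= 0.1988 * 100 = 19.88

19.88 %


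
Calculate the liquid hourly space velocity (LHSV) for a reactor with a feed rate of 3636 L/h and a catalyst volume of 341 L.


LHSV = volumetric feed rate / catalyst volume
= 3636 L/h / 341 L
= 10.66 h^-1

10.66 h^-1


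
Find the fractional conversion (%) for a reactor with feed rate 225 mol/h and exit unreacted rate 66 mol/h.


X = (F_in - F_out) / F_in * 100
Moles reacted = 225 - 66 = 159
X = 159 / 225 * 100
= 0.7067 * 100
= 70.67 %

70.67 %


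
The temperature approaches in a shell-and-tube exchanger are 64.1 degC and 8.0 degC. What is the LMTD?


LMTD = (dT1 - dT2) / ln(dT1/dT2)
= (64.1 - 8.0) / ln(64.1 / 8.0) = 56.1 / 2.081 = 26.96

26.96 degC


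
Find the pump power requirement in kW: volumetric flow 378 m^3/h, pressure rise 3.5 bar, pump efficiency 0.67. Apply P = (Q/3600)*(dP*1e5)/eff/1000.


Q = 378 / 3600 = 0.105 m^3/s
P = 0.105 * (3.5 * 1e5) / 0.67 / 1000 = 54.85

54.85 kW


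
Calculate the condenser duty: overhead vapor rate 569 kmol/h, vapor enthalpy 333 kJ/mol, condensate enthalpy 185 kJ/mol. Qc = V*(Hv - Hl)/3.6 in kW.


Qc = 569 * (333 - 185) / 3.6 = 569 * 148 / 3.6 = 23390

23390 kW


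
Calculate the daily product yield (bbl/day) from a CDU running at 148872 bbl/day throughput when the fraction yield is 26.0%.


Crude throughput = 148872 bbl/day
Fraction yield = 26.0%
yield = throughput * fraction / 100
yield = 148872 * 26.0 / 100 = 38706.72

38706.72 bbl/day


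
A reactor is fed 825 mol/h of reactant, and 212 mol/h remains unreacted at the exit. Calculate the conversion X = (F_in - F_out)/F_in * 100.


X = (F_in - F_out) / F_in * 100
Moles reacted = 825 - 212 = 613
X = 613 / 825 * 100
= 0.7430 * 100
= 74.30 %

74.30 %


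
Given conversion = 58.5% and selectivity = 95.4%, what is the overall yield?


Overall yield = conversion (%) * selectivity (%) / 100
Conversion = 58.5%, Selectivity = 95.4%
Y = 58.5 * 95.4 / 100
= 55.809 %

55.809 %


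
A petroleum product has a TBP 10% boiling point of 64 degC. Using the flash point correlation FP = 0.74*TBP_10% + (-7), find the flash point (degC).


FP = 0.74 * 64 + (-7) = 40.36

40.36 degC


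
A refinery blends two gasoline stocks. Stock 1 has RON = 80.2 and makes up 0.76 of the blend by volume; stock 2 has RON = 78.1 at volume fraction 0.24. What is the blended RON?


Linear blending: RON_blend = sum(vi * RONi)
Contribution 1: 0.76 * 80.2 = 60.952
Contribution 2: 0.24 * 78.1 = 18.744
RON_blend = 60.952 + 18.744 = 79.696

79.696


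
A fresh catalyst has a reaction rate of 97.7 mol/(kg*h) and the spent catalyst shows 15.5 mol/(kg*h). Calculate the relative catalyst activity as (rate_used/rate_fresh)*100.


Activity (%) = (rate_used / rate_fresh) * 100
rate_used = 15.5, rate_fresh = 97.7
= (15.5 / 97.7) * 100
= 0.1586 * 100 = 15.86

15.86 %


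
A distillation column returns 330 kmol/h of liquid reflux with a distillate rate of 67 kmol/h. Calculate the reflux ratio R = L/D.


Reflux ratio definition: R = L / D (liquid returned / distillate withdrawn)
L = 330 kmol/h, D = 67 kmol/h
R = 330 / 67 = 4.925

4.925


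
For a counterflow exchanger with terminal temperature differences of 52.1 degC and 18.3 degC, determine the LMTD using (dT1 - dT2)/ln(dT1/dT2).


LMTD = (dT1 - dT2) / ln(dT1/dT2)
= (52.1 - 18.3) / ln(52.1 / 18.3) = 33.8 / 1.04626 = 32.31

32.31 degC


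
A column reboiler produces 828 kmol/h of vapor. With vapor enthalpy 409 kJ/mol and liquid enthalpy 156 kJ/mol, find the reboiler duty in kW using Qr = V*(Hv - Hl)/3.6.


Qr = 828 * (409 - 156) / 3.6 = 828 * 253 / 3.6 = 58190

58190 kW


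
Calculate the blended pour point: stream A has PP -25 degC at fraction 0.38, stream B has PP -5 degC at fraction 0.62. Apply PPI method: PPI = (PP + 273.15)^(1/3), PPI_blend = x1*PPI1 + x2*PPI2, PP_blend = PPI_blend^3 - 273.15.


PPI_1 = (-25 + 273.15)^(1/3) = 6.284028
PPI_2 = (-5 + 273.15)^(1/3) = 6.448508
PPI_blend = 0.38 * 6.284028 + 0.62 * 6.448508 = 6.386006
PP_blend = 6.386006^3 - 273.15 = 260.4282 - 273.15 = -12.72

-12.72 degC


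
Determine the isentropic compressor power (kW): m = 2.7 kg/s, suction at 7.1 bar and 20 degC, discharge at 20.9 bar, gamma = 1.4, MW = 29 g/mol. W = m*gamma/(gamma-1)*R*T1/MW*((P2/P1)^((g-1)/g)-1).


Isentropic work: W = m*(gamma/(gamma-1))*(R*T1/MW)*((P2/P1)^((gamma-1)/gamma) - 1)
T1 = 20 + 273.15 = 293.15 K
Pressure ratio = 20.9 / 7.1 = 2.94366
Exponent = (1.4 - 1)/1.4 = 0.285714
(P2/P1)^exp - 1 = 2.94366^0.285714 - 1 = 0.361344
W = 2.7 * 1.4 / 0.4 * 8.314 * 293.15 / 29 * 0.361344 = 287.0

287.0 kW


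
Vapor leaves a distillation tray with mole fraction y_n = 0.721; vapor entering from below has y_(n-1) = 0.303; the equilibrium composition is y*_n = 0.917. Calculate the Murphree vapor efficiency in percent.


Murphree vapor efficiency: EMV = (y_n - y_(n-1)) / (y*_n - y_(n-1)) * 100
EMV = (0.721 - 0.303) / (0.917 - 0.303) * 100 = 0.418 / 0.614 * 100 = 68.08

68.08 %


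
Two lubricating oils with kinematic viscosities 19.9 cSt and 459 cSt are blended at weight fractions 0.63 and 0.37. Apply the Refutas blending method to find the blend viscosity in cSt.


Refutas method: VBN_i = 14.534*ln(ln(visc_i + 0.8)) + 10.975, blended linearly by mass fraction; since VBN is linear in VBI_i = ln(ln(visc_i + 0.8)) and the fractions sum to 1, blend VBI directly: visc = exp(exp(VBI_blend)) - 0.8
VBI_1 = ln(ln(19.9 + 0.8)) = 1.10861
VBI_2 = ln(ln(459 + 0.8)) = 1.81332
VBI_blend = 0.63 * 1.10861 + 0.37 * 1.81332 = 1.36935
visc_blend = exp(exp(1.36935)) - 0.8 = 50.25

50.25 cSt


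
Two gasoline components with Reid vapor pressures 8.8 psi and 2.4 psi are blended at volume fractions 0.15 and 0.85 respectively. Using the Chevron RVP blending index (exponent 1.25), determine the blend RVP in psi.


Chevron index: RVP_blend = (sum xi*RVPi^1.25)^(1/1.25)
RVP^1.25 terms: 0.15 * 8.8^1.25 + 0.85 * 2.4^1.25 = 4.81262
RVP_blend = 4.81262^(1/1.25) = 3.515

3.515 psi


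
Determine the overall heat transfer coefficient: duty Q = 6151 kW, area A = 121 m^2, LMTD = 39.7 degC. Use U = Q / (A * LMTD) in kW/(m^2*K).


From Q = U*A*LMTD, U = Q / (A * LMTD)
U = 6151 / (121 * 39.7) = 6151 / 4803.7 = 1.280

1.280 kW/(m^2*K)


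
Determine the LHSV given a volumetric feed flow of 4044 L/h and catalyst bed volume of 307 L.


LHSV = volumetric feed rate / catalyst volume
= 4044 L/h / 307 L
= 13.17 h^-1

13.17 h^-1


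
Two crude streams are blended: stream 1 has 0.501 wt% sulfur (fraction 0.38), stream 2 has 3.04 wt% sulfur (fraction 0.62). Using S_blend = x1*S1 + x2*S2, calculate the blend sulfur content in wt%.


Linear sulfur blending: S_blend = x1*S1 + x2*S2
Contribution 1: 0.38 * 0.501 = 0.19038 wt%
Contribution 2: 0.62 * 3.04 = 1.8848 wt%
S_blend = 0.19038 + 1.8848 = 2.07518

2.07518 wt%


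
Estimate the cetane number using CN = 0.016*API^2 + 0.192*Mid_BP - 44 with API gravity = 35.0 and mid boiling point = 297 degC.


CN = 0.016 * 35.0^2 + 0.192 * 297 - 44
CN = 19.6 + 57.024 - 44 = 32.624

32.624


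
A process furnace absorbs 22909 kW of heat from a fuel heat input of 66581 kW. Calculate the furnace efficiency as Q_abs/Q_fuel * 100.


Furnace efficiency = Q_absorbed / Q_fuel * 100
= 22909 / 66581 * 100 = 34.41

34.41 %


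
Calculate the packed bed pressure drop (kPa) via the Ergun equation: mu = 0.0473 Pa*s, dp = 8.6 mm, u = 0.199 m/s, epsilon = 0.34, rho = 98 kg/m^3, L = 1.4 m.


dp = 8.6 mm = 0.0086 m
Viscous term = 150*0.0473*0.199*(1-0.34)^2 / (0.0086^2*0.34^3) = 211573
Inertial term = 1.75*98*0.199^2*(1-0.34) / (0.0086*0.34^3) = 13261.1
dP/L = 211573 + 13261.1 = 224834 Pa/m
dP = 224834 * 1.4 / 1000 = 314.8 kPa

314.8 kPa


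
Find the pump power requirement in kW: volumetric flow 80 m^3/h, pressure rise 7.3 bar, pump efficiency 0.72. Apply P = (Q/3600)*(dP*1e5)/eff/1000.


Q = 80 / 3600 = 0.0222222 m^3/s
P = 0.0222222 * (7.3 * 1e5) / 0.72 / 1000 = 22.53

22.53 kW


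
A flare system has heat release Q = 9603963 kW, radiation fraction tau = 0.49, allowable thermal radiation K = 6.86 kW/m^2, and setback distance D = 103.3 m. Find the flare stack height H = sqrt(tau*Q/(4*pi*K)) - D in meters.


tau*Q/(4*pi*K) = 0.49 * 9603963 / (4 * pi * 6.86) = 54589.9
sqrt(54589.9) = 233.645
H = 233.645 - 103.3 = 130.3

130.3 m


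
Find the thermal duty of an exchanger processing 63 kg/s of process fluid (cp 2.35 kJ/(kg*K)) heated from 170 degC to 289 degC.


Q = m_dot * cp * delta_T
delta_T = 289 - 170 = 119 K
Q = 63 * 2.35 * 119
= 148.05 * 119
= 17617.95 kW

17617.95 kW


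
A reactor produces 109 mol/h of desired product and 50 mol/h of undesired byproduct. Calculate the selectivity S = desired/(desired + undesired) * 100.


Selectivity = desired / (desired + undesired) * 100
Total products = 109 + 50 = 159 mol/h
S = 109 / 159 * 100
= 0.6855 * 100
= 68.55 %

68.55 %


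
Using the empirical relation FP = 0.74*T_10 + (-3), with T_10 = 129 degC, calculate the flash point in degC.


FP = 0.74 * 129 + (-3) = 92.46

92.46 degC


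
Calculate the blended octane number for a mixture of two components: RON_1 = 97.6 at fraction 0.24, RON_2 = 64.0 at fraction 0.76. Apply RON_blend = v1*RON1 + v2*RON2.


Linear blending: RON_blend = sum(vi * RONi)
Contribution 1: 0.24 * 97.6 = 23.424
Contribution 2: 0.76 * 64.0 = 48.64
RON_blend = 23.424 + 48.64 = 72.064

72.064


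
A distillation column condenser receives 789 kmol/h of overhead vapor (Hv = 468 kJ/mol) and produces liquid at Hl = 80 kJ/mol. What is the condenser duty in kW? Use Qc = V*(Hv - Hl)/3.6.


Qc = 789 * (468 - 80) / 3.6 = 789 * 388 / 3.6 = 85040

85040 kW
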